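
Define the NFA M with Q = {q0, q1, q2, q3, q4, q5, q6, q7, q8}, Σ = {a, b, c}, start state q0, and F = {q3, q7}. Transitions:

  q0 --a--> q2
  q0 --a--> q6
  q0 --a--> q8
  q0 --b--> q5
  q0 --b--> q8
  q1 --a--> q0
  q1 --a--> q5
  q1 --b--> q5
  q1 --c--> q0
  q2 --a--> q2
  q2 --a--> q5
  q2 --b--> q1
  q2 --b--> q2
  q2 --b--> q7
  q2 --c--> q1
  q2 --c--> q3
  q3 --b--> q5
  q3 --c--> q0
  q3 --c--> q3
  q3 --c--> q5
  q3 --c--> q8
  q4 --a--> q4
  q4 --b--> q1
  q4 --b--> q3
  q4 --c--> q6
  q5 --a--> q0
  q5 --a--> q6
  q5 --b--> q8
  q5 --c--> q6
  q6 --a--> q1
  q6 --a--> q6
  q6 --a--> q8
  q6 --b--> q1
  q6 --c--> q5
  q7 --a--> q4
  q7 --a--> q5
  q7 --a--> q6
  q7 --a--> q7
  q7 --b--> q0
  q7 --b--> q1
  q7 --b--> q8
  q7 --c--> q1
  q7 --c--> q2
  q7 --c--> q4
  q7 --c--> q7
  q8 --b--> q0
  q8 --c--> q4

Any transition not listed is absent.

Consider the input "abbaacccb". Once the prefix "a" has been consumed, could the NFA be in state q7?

No

Start in {q0}.
Read 'a': {q0} → {q2, q6, q8}.
State q7 is not in {q2, q6, q8}.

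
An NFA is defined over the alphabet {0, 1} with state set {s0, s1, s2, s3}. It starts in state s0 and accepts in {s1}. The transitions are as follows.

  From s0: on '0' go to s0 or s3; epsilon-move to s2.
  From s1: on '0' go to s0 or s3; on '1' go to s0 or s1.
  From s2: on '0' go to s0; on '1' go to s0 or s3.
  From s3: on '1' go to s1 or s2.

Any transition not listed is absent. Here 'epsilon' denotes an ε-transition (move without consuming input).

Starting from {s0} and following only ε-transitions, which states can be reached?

{s0, s2}

Begin with {s0}.
ε-move s0 → s2; add s2.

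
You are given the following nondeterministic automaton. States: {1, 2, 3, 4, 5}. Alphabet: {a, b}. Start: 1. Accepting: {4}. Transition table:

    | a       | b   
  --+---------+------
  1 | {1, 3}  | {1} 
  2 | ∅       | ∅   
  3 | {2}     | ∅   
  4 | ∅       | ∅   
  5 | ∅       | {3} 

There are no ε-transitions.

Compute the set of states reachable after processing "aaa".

Start in {1}.
Read 'a': 1→{1, 3}; now {1, 3}.
Read 'a': 1→{1, 3}, 3→{2}; now {1, 2, 3}.
Read 'a': 1→{1, 3}, 2→∅, 3→{2}; now {1, 2, 3}.

{1, 2, 3}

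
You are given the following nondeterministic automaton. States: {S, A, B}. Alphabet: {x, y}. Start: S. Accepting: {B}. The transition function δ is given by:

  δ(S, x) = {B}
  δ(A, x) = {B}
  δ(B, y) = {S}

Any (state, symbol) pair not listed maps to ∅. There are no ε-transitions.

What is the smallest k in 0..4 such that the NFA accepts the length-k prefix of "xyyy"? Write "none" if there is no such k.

1

Start in {S}.
Read 'x': S→{B}; now {B}.
None of the earlier sets intersect F, but {B} does.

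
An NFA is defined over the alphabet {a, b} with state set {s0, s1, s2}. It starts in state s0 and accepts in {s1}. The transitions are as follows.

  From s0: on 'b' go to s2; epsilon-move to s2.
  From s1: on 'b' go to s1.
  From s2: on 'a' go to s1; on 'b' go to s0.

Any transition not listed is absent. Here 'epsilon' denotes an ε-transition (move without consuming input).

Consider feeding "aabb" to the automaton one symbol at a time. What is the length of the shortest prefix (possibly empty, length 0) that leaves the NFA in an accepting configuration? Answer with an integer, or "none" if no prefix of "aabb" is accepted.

Start: ε-closure({s0}) = {s0, s2}.
Read 'a': s0→∅, s2→{s1}; now {s1}.
None of the earlier sets intersect F, but {s1} does.

1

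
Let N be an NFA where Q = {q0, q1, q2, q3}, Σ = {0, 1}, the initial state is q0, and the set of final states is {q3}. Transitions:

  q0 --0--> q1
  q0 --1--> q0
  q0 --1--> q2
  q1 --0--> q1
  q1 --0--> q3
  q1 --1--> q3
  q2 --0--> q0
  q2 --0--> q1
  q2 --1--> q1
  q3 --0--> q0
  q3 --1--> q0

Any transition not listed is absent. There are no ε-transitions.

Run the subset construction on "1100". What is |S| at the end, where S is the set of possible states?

3

Start in {q0}.
Read '1': q0→{q0, q2}; now {q0, q2}.
Read '1': q0→{q0, q2}, q2→{q1}; now {q0, q1, q2}.
Read '0': q0→{q1}, q1→{q1, q3}, q2→{q0, q1}; now {q0, q1, q3}.
Read '0': q0→{q1}, q1→{q1, q3}, q3→{q0}; now {q0, q1, q3}.
That set has 3 states.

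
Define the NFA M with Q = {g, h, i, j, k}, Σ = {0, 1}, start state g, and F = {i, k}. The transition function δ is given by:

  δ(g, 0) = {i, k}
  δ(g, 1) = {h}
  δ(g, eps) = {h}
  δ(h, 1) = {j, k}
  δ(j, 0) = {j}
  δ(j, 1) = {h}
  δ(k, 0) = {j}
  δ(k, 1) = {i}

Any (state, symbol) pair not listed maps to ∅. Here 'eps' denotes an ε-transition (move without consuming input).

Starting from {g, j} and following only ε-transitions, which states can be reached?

{g, h, j}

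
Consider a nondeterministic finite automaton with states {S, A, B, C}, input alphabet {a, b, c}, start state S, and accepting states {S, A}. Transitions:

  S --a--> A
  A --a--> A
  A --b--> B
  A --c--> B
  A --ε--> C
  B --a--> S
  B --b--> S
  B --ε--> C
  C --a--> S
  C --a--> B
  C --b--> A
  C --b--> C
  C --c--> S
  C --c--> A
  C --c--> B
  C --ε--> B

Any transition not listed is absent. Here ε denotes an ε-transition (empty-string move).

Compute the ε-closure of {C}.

Begin with {C}.
ε-move C → B; add B.

{B, C}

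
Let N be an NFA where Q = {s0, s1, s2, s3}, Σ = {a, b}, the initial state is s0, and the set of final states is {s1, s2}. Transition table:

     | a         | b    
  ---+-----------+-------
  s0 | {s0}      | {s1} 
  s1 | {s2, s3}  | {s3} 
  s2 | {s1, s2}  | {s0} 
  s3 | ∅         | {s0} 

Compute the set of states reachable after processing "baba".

{s0}

Start in {s0}.
Read 'b': s0→{s1}; now {s1}.
Read 'a': s1→{s2, s3}; now {s2, s3}.
Read 'b': s2→{s0}, s3→{s0}; now {s0}.
Read 'a': s0→{s0}; now {s0}.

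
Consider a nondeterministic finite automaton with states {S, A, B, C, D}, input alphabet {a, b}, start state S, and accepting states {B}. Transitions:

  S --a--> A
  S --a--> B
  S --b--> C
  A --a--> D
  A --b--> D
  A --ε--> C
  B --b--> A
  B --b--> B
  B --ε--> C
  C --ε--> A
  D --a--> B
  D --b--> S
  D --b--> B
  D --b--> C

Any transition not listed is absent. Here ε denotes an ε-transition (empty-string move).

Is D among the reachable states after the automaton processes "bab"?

No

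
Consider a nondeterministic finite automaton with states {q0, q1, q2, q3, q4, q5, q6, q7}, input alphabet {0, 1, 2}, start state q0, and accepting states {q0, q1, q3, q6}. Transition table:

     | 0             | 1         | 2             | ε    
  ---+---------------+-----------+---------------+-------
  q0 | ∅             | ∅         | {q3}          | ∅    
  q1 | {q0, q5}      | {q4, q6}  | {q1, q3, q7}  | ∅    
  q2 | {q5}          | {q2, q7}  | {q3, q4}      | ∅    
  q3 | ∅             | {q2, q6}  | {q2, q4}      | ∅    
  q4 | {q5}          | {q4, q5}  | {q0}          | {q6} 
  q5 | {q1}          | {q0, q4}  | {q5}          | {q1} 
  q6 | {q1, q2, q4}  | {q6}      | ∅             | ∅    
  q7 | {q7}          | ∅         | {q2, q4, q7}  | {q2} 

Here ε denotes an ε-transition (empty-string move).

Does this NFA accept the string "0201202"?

No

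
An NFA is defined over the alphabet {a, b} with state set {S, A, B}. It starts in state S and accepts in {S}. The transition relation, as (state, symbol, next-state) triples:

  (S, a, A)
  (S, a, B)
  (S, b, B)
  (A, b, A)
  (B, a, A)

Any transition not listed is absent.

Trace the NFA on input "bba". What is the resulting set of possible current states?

∅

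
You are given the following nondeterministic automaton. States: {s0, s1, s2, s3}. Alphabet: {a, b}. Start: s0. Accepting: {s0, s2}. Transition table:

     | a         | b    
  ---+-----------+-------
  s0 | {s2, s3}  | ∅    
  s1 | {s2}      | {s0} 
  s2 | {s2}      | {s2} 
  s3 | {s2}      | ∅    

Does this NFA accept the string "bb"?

No

Start in {s0}.
Read 'b': {s0} → ∅.
The set is empty and remains empty for the remaining 1 symbol.
The final set ∅ contains no accepting state.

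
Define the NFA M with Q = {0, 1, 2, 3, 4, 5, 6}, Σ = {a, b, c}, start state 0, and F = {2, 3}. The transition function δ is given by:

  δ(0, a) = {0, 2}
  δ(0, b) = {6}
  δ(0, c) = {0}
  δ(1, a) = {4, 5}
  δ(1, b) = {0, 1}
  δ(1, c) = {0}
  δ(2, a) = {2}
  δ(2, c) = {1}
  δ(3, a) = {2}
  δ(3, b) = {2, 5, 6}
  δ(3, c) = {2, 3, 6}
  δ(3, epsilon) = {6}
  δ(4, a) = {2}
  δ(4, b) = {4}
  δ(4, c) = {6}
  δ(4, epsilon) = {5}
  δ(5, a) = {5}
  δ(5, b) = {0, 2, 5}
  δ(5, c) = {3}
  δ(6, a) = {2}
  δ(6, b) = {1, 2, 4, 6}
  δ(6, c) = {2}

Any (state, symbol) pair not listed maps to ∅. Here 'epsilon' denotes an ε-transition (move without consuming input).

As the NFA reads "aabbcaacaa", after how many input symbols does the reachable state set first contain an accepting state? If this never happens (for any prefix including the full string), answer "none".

Start in {0}.
Read 'a': 0→{0, 2}; now {0, 2}.
None of the earlier sets intersect F, but {0, 2} does.

1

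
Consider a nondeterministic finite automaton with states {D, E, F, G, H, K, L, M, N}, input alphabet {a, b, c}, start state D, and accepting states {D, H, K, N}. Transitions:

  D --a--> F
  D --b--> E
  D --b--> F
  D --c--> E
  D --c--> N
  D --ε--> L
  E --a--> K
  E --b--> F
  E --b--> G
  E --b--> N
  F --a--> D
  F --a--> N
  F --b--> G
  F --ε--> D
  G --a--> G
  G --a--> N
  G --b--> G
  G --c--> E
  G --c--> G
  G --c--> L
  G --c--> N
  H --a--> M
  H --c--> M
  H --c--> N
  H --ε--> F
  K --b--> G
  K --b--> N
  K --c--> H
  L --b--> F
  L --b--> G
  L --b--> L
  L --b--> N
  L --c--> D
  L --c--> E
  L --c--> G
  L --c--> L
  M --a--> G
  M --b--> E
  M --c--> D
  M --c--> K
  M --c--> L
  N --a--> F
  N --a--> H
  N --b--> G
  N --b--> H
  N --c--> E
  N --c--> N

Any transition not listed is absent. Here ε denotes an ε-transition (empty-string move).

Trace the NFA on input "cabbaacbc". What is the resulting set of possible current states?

Start: ε-closure({D}) = {D, L}.
Read 'c': D→{E, N}, L→{D, E, G, L}; now {D, E, G, L, N}.
Read 'a': D→{F}, E→{K}, G→{G, N}, L→∅, N→{F, H}; union {F, G, H, K, N}; ε-closure = {D, F, G, H, K, L, N}.
Read 'b': D→{E, F}, F→{G}, G→{G}, H→∅, K→{G, N}, L→{F, G, L, N}, N→{G, H}; union {E, F, G, H, L, N}; ε-closure = {D, E, F, G, H, L, N}.
Read 'b': D→{E, F}, E→{F, G, N}, F→{G}, G→{G}, H→∅, L→{F, G, L, N}, N→{G, H}; union {E, F, G, H, L, N}; ε-closure = {D, E, F, G, H, L, N}.
Read 'a': D→{F}, E→{K}, F→{D, N}, G→{G, N}, H→{M}, L→∅, N→{F, H}; union {D, F, G, H, K, M, N}; ε-closure = {D, F, G, H, K, L, M, N}.
Read 'a': D→{F}, F→{D, N}, G→{G, N}, H→{M}, K→∅, L→∅, M→{G}, N→{F, H}; union {D, F, G, H, M, N}; ε-closure = {D, F, G, H, L, M, N}.
Read 'c': D→{E, N}, F→∅, G→{E, G, L, N}, H→{M, N}, L→{D, E, G, L}, M→{D, K, L}, N→{E, N}; now {D, E, G, K, L, M, N}.
Read 'b': D→{E, F}, E→{F, G, N}, G→{G}, K→{G, N}, L→{F, G, L, N}, M→{E}, N→{G, H}; union {E, F, G, H, L, N}; ε-closure = {D, E, F, G, H, L, N}.
Read 'c': D→{E, N}, E→∅, F→∅, G→{E, G, L, N}, H→{M, N}, L→{D, E, G, L}, N→{E, N}; now {D, E, G, L, M, N}.

{D, E, G, L, M, N}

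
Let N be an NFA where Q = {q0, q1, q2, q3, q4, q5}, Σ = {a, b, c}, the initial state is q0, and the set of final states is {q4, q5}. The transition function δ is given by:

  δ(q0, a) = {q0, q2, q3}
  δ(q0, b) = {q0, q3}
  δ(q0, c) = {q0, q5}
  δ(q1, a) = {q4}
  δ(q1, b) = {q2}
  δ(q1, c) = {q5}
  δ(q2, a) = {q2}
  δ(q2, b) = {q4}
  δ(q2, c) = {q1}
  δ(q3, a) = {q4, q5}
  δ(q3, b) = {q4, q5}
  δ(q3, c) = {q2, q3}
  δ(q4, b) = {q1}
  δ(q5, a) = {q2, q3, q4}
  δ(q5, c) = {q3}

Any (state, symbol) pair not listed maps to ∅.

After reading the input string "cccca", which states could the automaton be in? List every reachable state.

{q0, q2, q3, q4, q5}

Start in {q0}.
Read 'c': {q0} → {q0, q5}.
Read 'c': {q0, q5} → {q0, q3, q5}.
Read 'c': {q0, q3, q5} → {q0, q2, q3, q5}.
Read 'c': {q0, q2, q3, q5} → {q0, q1, q2, q3, q5}.
Read 'a': {q0, q1, q2, q3, q5} → {q0, q2, q3, q4, q5}.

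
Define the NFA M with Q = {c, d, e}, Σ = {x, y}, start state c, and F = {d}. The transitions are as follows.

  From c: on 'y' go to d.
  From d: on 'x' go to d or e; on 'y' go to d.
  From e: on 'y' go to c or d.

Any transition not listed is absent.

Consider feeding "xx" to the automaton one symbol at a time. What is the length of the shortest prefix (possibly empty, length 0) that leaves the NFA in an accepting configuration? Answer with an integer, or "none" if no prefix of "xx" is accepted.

Start in {c}.
Read 'x': {c} → ∅.
The set is empty and remains empty for the remaining 1 symbol.
No reachable set along the way intersects F.

none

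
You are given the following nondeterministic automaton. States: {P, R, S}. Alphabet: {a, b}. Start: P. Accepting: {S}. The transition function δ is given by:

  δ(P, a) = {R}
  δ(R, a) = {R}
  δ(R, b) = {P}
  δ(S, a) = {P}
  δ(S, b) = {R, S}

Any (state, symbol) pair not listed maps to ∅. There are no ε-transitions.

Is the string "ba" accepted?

No

Start in {P}.
Read 'b': {P} → ∅.
The set is empty and remains empty for the remaining 1 symbol.
The final set ∅ contains no accepting state.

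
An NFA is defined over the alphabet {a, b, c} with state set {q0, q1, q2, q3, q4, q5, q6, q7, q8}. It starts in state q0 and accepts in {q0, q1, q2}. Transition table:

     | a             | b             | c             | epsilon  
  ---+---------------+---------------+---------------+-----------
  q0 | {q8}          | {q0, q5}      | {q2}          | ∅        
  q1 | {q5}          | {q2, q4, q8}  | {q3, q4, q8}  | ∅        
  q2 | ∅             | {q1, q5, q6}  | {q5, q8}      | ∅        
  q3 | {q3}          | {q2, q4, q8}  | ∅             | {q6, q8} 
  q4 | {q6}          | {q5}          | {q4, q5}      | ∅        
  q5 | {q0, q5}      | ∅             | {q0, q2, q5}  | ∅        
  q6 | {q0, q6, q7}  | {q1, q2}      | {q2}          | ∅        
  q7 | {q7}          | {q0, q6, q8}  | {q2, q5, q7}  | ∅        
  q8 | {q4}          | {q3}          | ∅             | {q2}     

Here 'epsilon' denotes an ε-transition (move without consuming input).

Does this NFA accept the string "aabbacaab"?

No

Start in {q0}.
Read 'a': q0→{q8}; union {q8}; ε-closure = {q2, q8}.
Read 'a': q2→∅, q8→{q4}; now {q4}.
Read 'b': q4→{q5}; now {q5}.
Read 'b': q5→∅; now ∅.
The set is empty and remains empty for the remaining 5 symbols.
The final set ∅ contains no accepting state.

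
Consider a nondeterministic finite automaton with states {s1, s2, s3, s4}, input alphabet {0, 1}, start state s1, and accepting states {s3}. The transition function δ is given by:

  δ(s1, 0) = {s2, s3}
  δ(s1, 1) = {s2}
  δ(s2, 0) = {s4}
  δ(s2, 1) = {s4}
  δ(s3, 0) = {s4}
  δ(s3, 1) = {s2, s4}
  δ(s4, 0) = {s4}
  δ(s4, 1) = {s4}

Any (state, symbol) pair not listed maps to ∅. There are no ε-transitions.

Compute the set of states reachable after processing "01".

{s2, s4}

Start in {s1}.
Read '0': s1→{s2, s3}; now {s2, s3}.
Read '1': s2→{s4}, s3→{s2, s4}; now {s2, s4}.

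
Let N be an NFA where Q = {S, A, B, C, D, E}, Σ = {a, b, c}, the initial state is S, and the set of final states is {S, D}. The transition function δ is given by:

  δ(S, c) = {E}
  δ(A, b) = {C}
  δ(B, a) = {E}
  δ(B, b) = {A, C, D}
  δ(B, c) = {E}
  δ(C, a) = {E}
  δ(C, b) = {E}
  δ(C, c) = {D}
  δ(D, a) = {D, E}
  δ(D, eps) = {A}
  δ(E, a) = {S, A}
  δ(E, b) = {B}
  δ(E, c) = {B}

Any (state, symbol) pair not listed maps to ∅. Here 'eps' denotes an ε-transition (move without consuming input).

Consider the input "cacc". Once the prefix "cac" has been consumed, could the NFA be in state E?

Yes

Start in {S}.
Read 'c': {S} → {E}.
Read 'a': {E} → {S, A}.
Read 'c': {S, A} → {E}.
State E is in {E}.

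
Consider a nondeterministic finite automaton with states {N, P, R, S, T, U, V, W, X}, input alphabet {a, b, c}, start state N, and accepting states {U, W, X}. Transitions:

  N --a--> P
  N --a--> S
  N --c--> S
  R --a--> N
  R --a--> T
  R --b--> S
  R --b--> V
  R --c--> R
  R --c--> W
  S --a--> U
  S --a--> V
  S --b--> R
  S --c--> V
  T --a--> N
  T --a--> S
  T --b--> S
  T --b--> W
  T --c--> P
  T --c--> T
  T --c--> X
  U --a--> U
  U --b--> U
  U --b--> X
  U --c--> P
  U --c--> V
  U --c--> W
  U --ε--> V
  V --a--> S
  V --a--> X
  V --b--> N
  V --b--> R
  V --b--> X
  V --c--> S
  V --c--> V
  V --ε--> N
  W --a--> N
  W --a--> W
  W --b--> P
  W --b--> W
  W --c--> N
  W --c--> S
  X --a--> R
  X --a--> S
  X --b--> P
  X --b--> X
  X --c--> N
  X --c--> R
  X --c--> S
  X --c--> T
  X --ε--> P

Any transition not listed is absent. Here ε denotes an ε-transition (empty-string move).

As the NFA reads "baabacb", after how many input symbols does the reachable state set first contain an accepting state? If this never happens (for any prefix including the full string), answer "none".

Start in {N}.
Read 'b': N→∅; now ∅.
The set is empty and remains empty for the remaining 6 symbols.
No reachable set along the way intersects F.

none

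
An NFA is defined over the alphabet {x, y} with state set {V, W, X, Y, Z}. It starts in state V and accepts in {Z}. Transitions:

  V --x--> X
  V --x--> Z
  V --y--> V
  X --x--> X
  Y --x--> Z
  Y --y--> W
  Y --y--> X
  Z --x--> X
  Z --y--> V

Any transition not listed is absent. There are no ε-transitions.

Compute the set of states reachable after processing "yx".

{X, Z}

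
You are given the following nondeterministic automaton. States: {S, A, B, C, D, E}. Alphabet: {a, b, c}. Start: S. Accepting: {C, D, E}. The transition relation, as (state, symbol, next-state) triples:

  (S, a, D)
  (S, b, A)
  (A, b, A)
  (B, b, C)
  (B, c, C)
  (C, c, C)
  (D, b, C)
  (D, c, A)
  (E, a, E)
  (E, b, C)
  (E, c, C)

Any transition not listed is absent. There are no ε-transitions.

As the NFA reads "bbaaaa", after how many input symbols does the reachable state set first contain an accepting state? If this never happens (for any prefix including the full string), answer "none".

Start in {S}.
Read 'b': S→{A}; now {A}.
Read 'b': A→{A}; now {A}.
Read 'a': A→∅; now ∅.
The set is empty and remains empty for the remaining 3 symbols.
No reachable set along the way intersects F.

none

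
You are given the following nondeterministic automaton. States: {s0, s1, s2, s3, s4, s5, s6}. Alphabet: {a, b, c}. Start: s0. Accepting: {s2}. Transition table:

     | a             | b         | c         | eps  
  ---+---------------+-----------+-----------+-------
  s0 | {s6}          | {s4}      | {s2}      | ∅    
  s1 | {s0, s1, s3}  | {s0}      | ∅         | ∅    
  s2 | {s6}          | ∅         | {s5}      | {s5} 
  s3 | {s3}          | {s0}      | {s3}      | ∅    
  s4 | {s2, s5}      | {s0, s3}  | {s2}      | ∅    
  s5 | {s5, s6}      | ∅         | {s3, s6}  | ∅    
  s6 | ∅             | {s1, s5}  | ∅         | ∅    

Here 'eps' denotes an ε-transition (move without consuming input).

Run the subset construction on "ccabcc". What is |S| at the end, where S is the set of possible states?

Start in {s0}.
Read 'c': s0→{s2}; union {s2}; ε-closure = {s2, s5}.
Read 'c': s2→{s5}, s5→{s3, s6}; now {s3, s5, s6}.
Read 'a': s3→{s3}, s5→{s5, s6}, s6→∅; now {s3, s5, s6}.
Read 'b': s3→{s0}, s5→∅, s6→{s1, s5}; now {s0, s1, s5}.
Read 'c': s0→{s2}, s1→∅, s5→{s3, s6}; union {s2, s3, s6}; ε-closure = {s2, s3, s5, s6}.
Read 'c': s2→{s5}, s3→{s3}, s5→{s3, s6}, s6→∅; now {s3, s5, s6}.
That set has 3 states.

3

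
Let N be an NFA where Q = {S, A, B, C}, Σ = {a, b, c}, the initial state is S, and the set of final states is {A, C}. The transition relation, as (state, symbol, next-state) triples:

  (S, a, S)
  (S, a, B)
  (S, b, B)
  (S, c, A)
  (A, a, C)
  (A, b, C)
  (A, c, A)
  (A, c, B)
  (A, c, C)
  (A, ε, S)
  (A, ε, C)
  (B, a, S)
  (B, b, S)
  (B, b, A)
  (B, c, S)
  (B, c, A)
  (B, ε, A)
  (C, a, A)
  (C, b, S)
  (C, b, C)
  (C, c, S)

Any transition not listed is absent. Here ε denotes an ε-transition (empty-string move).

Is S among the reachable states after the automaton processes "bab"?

Yes

Start in {S}.
Read 'b': {S} → {S, A, B, C}.
Read 'a': {S, A, B, C} → {S, A, B, C}.
Read 'b': {S, A, B, C} → {S, A, B, C}.
State S is in {S, A, B, C}.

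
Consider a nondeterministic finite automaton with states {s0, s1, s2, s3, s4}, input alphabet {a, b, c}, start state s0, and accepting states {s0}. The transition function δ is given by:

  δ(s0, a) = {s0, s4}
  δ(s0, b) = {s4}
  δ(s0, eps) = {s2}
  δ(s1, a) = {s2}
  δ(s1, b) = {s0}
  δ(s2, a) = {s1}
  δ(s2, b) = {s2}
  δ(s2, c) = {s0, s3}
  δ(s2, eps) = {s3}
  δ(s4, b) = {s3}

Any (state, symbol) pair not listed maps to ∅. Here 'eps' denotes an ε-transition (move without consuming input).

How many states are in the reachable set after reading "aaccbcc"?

3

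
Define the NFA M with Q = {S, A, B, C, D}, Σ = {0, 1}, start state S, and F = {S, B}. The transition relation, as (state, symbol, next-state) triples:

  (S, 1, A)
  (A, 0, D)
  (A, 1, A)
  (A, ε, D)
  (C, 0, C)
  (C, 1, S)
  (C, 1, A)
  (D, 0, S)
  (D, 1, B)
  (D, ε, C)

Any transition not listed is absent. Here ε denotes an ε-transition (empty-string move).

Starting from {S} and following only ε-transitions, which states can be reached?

Begin with {S}.
No ε-moves leave this set, so the closure equals the set itself.

{S}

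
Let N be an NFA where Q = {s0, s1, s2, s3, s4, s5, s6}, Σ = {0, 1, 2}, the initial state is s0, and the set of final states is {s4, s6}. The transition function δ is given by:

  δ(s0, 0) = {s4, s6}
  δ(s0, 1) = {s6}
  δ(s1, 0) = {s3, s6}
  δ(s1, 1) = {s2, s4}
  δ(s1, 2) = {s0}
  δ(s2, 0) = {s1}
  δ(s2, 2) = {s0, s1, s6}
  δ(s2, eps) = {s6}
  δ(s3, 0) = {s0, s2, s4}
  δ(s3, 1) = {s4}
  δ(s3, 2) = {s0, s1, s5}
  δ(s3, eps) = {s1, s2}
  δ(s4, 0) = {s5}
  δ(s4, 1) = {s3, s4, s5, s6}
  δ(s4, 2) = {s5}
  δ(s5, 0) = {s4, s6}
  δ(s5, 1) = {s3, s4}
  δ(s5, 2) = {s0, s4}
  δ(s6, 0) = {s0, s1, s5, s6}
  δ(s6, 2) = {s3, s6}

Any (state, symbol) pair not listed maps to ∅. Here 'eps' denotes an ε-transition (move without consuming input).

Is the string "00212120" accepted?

Yes

Start in {s0}.
Read '0': s0→{s4, s6}; now {s4, s6}.
Read '0': s4→{s5}, s6→{s0, s1, s5, s6}; now {s0, s1, s5, s6}.
Read '2': s0→∅, s1→{s0}, s5→{s0, s4}, s6→{s3, s6}; union {s0, s3, s4, s6}; ε-closure = {s0, s1, s2, s3, s4, s6}.
Read '1': s0→{s6}, s1→{s2, s4}, s2→∅, s3→{s4}, s4→{s3, s4, s5, s6}, s6→∅; union {s2, s3, s4, s5, s6}; ε-closure = {s1, s2, s3, s4, s5, s6}.
Read '2': s1→{s0}, s2→{s0, s1, s6}, s3→{s0, s1, s5}, s4→{s5}, s5→{s0, s4}, s6→{s3, s6}; union {s0, s1, s3, s4, s5, s6}; ε-closure = {s0, s1, s2, s3, s4, s5, s6}.
Read '1': s0→{s6}, s1→{s2, s4}, s2→∅, s3→{s4}, s4→{s3, s4, s5, s6}, s5→{s3, s4}, s6→∅; union {s2, s3, s4, s5, s6}; ε-closure = {s1, s2, s3, s4, s5, s6}.
Read '2': s1→{s0}, s2→{s0, s1, s6}, s3→{s0, s1, s5}, s4→{s5}, s5→{s0, s4}, s6→{s3, s6}; union {s0, s1, s3, s4, s5, s6}; ε-closure = {s0, s1, s2, s3, s4, s5, s6}.
Read '0': s0→{s4, s6}, s1→{s3, s6}, s2→{s1}, s3→{s0, s2, s4}, s4→{s5}, s5→{s4, s6}, s6→{s0, s1, s5, s6}; now {s0, s1, s2, s3, s4, s5, s6}.
The final set {s0, s1, s2, s3, s4, s5, s6} contains the accepting states s4, s6.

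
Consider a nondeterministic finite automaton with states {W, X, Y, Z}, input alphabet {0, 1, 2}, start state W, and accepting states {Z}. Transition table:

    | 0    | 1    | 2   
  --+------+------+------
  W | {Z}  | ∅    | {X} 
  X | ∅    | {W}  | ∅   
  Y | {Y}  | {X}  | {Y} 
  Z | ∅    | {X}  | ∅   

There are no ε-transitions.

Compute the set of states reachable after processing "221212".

Start in {W}.
Read '2': W→{X}; now {X}.
Read '2': X→∅; now ∅.
The set is empty and remains empty for the remaining 4 symbols.

∅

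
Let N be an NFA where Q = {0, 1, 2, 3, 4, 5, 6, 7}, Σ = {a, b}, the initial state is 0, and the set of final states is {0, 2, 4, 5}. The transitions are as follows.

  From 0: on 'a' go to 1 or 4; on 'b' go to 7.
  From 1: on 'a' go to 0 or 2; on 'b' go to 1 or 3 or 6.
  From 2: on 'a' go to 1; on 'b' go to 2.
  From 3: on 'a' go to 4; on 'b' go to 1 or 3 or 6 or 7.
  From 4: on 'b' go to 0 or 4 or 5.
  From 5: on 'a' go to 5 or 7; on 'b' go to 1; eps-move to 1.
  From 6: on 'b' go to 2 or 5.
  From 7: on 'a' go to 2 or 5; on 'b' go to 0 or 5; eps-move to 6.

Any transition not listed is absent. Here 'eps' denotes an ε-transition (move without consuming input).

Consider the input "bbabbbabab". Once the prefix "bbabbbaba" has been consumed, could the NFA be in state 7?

Start in {0}.
Read 'b': 0→{7}; union {7}; ε-closure = {6, 7}.
Read 'b': 6→{2, 5}, 7→{0, 5}; union {0, 2, 5}; ε-closure = {0, 1, 2, 5}.
Read 'a': 0→{1, 4}, 1→{0, 2}, 2→{1}, 5→{5, 7}; union {0, 1, 2, 4, 5, 7}; ε-closure = {0, 1, 2, 4, 5, 6, 7}.
Read 'b': 0→{7}, 1→{1, 3, 6}, 2→{2}, 4→{0, 4, 5}, 5→{1}, 6→{2, 5}, 7→{0, 5}; now {0, 1, 2, 3, 4, 5, 6, 7}.
Read 'b': 0→{7}, 1→{1, 3, 6}, 2→{2}, 3→{1, 3, 6, 7}, 4→{0, 4, 5}, 5→{1}, 6→{2, 5}, 7→{0, 5}; now {0, 1, 2, 3, 4, 5, 6, 7}.
Read 'b': 0→{7}, 1→{1, 3, 6}, 2→{2}, 3→{1, 3, 6, 7}, 4→{0, 4, 5}, 5→{1}, 6→{2, 5}, 7→{0, 5}; now {0, 1, 2, 3, 4, 5, 6, 7}.
Read 'a': 0→{1, 4}, 1→{0, 2}, 2→{1}, 3→{4}, 4→∅, 5→{5, 7}, 6→∅, 7→{2, 5}; union {0, 1, 2, 4, 5, 7}; ε-closure = {0, 1, 2, 4, 5, 6, 7}.
Read 'b': 0→{7}, 1→{1, 3, 6}, 2→{2}, 4→{0, 4, 5}, 5→{1}, 6→{2, 5}, 7→{0, 5}; now {0, 1, 2, 3, 4, 5, 6, 7}.
Read 'a': 0→{1, 4}, 1→{0, 2}, 2→{1}, 3→{4}, 4→∅, 5→{5, 7}, 6→∅, 7→{2, 5}; union {0, 1, 2, 4, 5, 7}; ε-closure = {0, 1, 2, 4, 5, 6, 7}.
State 7 is in {0, 1, 2, 4, 5, 6, 7}.

Yes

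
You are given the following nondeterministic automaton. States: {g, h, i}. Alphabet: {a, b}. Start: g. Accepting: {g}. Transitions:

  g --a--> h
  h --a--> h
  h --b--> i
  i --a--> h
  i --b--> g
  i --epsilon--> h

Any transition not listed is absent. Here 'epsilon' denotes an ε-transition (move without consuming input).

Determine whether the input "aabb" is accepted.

Start in {g}.
Read 'a': {g} → {h}.
Read 'a': {h} → {h}.
Read 'b': {h} → {h, i}.
Read 'b': {h, i} → {g, h, i}.
The final set {g, h, i} contains the accepting state g.

Yes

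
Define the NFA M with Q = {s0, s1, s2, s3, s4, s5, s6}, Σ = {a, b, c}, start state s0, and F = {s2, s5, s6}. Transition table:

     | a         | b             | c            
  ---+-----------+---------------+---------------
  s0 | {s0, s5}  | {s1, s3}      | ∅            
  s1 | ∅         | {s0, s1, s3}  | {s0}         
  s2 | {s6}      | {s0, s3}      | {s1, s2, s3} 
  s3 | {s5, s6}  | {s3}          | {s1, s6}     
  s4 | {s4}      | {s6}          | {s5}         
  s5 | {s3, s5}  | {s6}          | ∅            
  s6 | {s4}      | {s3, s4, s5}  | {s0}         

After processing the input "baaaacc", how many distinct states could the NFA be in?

1

Start in {s0}.
Read 'b': {s0} → {s1, s3}.
Read 'a': {s1, s3} → {s5, s6}.
Read 'a': {s5, s6} → {s3, s4, s5}.
Read 'a': {s3, s4, s5} → {s3, s4, s5, s6}.
Read 'a': {s3, s4, s5, s6} → {s3, s4, s5, s6}.
Read 'c': {s3, s4, s5, s6} → {s0, s1, s5, s6}.
Read 'c': {s0, s1, s5, s6} → {s0}.
That set has 1 state.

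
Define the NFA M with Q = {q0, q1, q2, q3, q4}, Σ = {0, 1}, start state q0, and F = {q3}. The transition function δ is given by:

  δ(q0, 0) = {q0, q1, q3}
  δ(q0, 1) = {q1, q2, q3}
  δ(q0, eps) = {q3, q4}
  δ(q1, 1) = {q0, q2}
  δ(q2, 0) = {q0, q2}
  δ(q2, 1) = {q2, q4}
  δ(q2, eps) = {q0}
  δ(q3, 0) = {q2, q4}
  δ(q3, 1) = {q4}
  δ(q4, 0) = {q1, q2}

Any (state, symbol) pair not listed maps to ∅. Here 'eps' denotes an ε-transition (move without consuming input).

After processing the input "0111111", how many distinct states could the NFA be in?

Start: ε-closure({q0}) = {q0, q3, q4}.
Read '0': q0→{q0, q1, q3}, q3→{q2, q4}, q4→{q1, q2}; now {q0, q1, q2, q3, q4}.
Read '1': q0→{q1, q2, q3}, q1→{q0, q2}, q2→{q2, q4}, q3→{q4}, q4→∅; now {q0, q1, q2, q3, q4}.
Read '1': q0→{q1, q2, q3}, q1→{q0, q2}, q2→{q2, q4}, q3→{q4}, q4→∅; now {q0, q1, q2, q3, q4}.
Read '1': q0→{q1, q2, q3}, q1→{q0, q2}, q2→{q2, q4}, q3→{q4}, q4→∅; now {q0, q1, q2, q3, q4}.
Read '1': q0→{q1, q2, q3}, q1→{q0, q2}, q2→{q2, q4}, q3→{q4}, q4→∅; now {q0, q1, q2, q3, q4}.
Read '1': q0→{q1, q2, q3}, q1→{q0, q2}, q2→{q2, q4}, q3→{q4}, q4→∅; now {q0, q1, q2, q3, q4}.
Read '1': q0→{q1, q2, q3}, q1→{q0, q2}, q2→{q2, q4}, q3→{q4}, q4→∅; now {q0, q1, q2, q3, q4}.
That set has 5 states.

5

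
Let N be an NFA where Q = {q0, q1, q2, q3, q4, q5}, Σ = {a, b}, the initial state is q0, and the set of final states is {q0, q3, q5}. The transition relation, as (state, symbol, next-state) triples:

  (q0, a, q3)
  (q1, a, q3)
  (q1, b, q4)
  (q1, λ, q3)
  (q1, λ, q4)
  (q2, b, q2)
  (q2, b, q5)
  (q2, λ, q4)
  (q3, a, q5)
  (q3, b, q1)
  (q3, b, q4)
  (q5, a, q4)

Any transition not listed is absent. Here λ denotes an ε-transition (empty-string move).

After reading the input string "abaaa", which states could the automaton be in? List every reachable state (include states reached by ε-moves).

{q4}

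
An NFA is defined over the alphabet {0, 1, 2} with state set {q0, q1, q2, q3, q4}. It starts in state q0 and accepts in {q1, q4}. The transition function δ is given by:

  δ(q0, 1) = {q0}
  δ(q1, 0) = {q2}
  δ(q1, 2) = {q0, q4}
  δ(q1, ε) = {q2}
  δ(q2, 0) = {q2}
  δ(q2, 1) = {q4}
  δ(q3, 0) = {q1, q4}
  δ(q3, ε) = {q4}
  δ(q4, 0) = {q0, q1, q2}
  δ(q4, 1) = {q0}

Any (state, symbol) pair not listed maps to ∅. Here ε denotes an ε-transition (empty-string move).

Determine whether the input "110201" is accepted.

No

Start in {q0}.
Read '1': {q0} → {q0}.
Read '1': {q0} → {q0}.
Read '0': {q0} → ∅.
The set is empty and remains empty for the remaining 3 symbols.
The final set ∅ contains no accepting state.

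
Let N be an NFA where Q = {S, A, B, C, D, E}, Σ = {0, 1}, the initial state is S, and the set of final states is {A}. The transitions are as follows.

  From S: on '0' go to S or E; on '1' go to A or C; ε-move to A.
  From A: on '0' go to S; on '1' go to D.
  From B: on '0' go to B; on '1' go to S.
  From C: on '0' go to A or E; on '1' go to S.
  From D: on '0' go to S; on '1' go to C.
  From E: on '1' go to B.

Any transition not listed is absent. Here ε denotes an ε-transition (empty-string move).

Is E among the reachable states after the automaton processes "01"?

Start: ε-closure({S}) = {S, A}.
Read '0': S→{S, E}, A→{S}; union {S, E}; ε-closure = {S, A, E}.
Read '1': S→{A, C}, A→{D}, E→{B}; now {A, B, C, D}.
State E is not in {A, B, C, D}.

No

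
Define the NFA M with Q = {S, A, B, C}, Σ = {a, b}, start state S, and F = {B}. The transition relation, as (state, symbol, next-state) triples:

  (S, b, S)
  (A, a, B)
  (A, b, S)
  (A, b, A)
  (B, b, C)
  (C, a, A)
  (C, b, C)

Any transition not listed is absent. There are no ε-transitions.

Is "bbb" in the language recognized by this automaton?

No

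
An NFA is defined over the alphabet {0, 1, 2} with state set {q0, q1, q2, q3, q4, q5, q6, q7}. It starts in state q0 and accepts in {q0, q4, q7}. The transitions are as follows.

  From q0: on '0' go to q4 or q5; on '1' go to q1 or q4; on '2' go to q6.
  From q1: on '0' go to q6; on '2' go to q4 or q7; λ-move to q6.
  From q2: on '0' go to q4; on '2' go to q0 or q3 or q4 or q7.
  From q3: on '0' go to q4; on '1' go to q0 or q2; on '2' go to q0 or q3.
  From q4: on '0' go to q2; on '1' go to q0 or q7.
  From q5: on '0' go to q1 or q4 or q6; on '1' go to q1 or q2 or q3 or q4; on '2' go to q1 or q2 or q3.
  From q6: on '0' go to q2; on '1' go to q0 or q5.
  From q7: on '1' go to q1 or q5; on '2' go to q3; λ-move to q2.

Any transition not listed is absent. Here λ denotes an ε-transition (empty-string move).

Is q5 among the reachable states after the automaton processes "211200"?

No

Start in {q0}.
Read '2': {q0} → {q6}.
Read '1': {q6} → {q0, q5}.
Read '1': {q0, q5} → {q1, q2, q3, q4, q6}.
Read '2': {q1, q2, q3, q4, q6} → {q0, q2, q3, q4, q7}.
Read '0': {q0, q2, q3, q4, q7} → {q2, q4, q5}.
Read '0': {q2, q4, q5} → {q1, q2, q4, q6}.
State q5 is not in {q1, q2, q4, q6}.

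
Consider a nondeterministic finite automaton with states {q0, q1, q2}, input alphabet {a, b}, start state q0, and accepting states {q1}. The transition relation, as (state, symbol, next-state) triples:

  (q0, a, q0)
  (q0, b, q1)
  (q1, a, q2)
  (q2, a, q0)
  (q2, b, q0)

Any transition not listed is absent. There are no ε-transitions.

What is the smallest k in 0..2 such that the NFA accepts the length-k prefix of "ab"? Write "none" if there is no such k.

2

Start in {q0}.
Read 'a': q0→{q0}; now {q0}.
Read 'b': q0→{q1}; now {q1}.
None of the earlier sets intersect F, but {q1} does.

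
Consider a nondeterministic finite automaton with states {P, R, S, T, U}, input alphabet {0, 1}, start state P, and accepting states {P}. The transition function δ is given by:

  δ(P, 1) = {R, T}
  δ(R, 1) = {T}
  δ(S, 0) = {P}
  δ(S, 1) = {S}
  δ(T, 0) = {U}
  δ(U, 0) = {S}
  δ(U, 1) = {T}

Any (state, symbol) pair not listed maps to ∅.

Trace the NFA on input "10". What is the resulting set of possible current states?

Start in {P}.
Read '1': {P} → {R, T}.
Read '0': {R, T} → {U}.

{U}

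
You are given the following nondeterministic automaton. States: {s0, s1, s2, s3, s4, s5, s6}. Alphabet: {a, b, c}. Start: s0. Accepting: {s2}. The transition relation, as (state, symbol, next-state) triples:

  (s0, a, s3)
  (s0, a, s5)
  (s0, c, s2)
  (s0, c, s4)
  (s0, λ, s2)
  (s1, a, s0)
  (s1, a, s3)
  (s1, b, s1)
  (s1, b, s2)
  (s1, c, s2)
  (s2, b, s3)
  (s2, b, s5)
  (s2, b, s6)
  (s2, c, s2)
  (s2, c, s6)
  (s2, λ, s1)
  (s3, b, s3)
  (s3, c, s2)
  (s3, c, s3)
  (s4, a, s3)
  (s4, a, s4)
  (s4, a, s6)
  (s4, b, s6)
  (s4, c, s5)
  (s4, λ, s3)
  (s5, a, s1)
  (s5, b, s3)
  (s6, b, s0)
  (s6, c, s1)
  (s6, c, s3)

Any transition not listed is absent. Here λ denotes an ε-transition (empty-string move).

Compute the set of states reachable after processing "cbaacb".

{s0, s1, s2, s3, s5, s6}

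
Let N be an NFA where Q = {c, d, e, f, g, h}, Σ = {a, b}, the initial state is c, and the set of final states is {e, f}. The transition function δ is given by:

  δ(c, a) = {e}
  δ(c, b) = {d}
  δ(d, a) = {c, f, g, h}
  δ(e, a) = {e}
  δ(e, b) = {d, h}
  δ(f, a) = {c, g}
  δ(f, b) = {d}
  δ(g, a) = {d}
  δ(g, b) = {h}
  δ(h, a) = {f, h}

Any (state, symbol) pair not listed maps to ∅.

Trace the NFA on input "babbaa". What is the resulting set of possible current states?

Start in {c}.
Read 'b': {c} → {d}.
Read 'a': {d} → {c, f, g, h}.
Read 'b': {c, f, g, h} → {d, h}.
Read 'b': {d, h} → ∅.
The set is empty and remains empty for the remaining 2 symbols.

∅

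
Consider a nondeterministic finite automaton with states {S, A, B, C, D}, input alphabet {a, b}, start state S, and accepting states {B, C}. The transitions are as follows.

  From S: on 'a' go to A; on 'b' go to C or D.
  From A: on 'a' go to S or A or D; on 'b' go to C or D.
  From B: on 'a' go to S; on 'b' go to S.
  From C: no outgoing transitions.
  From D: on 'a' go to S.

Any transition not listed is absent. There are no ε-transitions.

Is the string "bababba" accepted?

No

Start in {S}.
Read 'b': S→{C, D}; now {C, D}.
Read 'a': C→∅, D→{S}; now {S}.
Read 'b': S→{C, D}; now {C, D}.
Read 'a': C→∅, D→{S}; now {S}.
Read 'b': S→{C, D}; now {C, D}.
Read 'b': C→∅, D→∅; now ∅.
The set is empty and remains empty for the remaining 1 symbol.
The final set ∅ contains no accepting state.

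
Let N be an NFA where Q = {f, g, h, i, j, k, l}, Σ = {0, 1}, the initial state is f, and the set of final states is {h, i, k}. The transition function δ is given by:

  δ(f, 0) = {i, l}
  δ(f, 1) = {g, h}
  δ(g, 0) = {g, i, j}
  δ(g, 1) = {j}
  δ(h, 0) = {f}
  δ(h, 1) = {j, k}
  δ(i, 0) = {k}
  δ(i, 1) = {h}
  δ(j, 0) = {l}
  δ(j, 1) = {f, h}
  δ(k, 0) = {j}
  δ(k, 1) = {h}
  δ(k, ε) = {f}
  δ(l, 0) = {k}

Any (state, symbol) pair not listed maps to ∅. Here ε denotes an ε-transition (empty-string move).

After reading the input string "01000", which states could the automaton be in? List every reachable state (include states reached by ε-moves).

{f, k}

Start in {f}.
Read '0': f→{i, l}; now {i, l}.
Read '1': i→{h}, l→∅; now {h}.
Read '0': h→{f}; now {f}.
Read '0': f→{i, l}; now {i, l}.
Read '0': i→{k}, l→{k}; union {k}; ε-closure = {f, k}.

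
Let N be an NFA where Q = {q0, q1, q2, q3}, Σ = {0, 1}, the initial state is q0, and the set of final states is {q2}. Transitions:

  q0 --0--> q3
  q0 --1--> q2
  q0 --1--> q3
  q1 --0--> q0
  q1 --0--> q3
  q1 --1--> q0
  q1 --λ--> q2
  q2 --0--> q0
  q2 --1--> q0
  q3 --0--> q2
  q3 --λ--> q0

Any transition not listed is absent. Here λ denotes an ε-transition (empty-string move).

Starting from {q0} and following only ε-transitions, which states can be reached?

{q0}

Begin with {q0}.
No ε-moves leave this set, so the closure equals the set itself.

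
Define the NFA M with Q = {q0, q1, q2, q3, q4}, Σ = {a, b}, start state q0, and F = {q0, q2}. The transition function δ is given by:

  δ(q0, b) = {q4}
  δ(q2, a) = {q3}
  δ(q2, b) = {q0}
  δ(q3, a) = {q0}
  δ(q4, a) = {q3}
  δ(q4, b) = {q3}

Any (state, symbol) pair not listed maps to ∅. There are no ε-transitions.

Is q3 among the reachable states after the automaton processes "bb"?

Start in {q0}.
Read 'b': q0→{q4}; now {q4}.
Read 'b': q4→{q3}; now {q3}.
State q3 is in {q3}.

Yes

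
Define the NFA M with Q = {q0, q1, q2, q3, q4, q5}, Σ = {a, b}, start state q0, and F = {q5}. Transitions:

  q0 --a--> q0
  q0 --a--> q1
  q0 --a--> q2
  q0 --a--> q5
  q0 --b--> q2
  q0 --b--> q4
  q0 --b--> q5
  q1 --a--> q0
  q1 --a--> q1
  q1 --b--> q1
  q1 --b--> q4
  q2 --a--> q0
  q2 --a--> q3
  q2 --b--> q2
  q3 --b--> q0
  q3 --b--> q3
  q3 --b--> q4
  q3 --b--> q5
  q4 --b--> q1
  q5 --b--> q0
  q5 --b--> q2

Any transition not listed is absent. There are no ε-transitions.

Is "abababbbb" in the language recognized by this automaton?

Start in {q0}.
Read 'a': q0→{q0, q1, q2, q5}; now {q0, q1, q2, q5}.
Read 'b': q0→{q2, q4, q5}, q1→{q1, q4}, q2→{q2}, q5→{q0, q2}; now {q0, q1, q2, q4, q5}.
Read 'a': q0→{q0, q1, q2, q5}, q1→{q0, q1}, q2→{q0, q3}, q4→∅, q5→∅; now {q0, q1, q2, q3, q5}.
Read 'b': q0→{q2, q4, q5}, q1→{q1, q4}, q2→{q2}, q3→{q0, q3, q4, q5}, q5→{q0, q2}; now {q0, q1, q2, q3, q4, q5}.
Read 'a': q0→{q0, q1, q2, q5}, q1→{q0, q1}, q2→{q0, q3}, q3→∅, q4→∅, q5→∅; now {q0, q1, q2, q3, q5}.
Read 'b': q0→{q2, q4, q5}, q1→{q1, q4}, q2→{q2}, q3→{q0, q3, q4, q5}, q5→{q0, q2}; now {q0, q1, q2, q3, q4, q5}.
Read 'b': q0→{q2, q4, q5}, q1→{q1, q4}, q2→{q2}, q3→{q0, q3, q4, q5}, q4→{q1}, q5→{q0, q2}; now {q0, q1, q2, q3, q4, q5}.
Read 'b': q0→{q2, q4, q5}, q1→{q1, q4}, q2→{q2}, q3→{q0, q3, q4, q5}, q4→{q1}, q5→{q0, q2}; now {q0, q1, q2, q3, q4, q5}.
Read 'b': q0→{q2, q4, q5}, q1→{q1, q4}, q2→{q2}, q3→{q0, q3, q4, q5}, q4→{q1}, q5→{q0, q2}; now {q0, q1, q2, q3, q4, q5}.
The final set {q0, q1, q2, q3, q4, q5} contains the accepting state q5.

Yes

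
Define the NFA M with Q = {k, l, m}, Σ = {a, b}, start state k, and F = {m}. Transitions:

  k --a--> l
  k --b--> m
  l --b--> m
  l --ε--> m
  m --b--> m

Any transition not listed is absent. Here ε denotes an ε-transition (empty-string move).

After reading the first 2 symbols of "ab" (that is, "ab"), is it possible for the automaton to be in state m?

Start in {k}.
Read 'a': {k} → {l, m}.
Read 'b': {l, m} → {m}.
State m is in {m}.

Yes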